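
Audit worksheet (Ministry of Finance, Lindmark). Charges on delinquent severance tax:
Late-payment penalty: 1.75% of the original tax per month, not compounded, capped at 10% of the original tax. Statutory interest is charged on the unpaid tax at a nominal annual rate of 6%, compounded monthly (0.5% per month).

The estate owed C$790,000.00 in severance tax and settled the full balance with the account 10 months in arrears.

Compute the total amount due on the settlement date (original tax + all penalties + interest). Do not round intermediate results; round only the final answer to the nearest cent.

C$909,400.70

Penalty (uncapped): 10 × 1.75% × C$790,000.00 = C$138,250.00; cap = 10% × C$790,000.00 = C$79,000.00 → penalty = C$79,000.00
Interest: C$790,000.00 × ((1 + 0.005)^10 − 1) = C$790,000.00 × 0.0511401… = C$40,400.7043…
Total = C$790,000.00 + C$79,000.0000 + C$40,400.7043… = C$909,400.70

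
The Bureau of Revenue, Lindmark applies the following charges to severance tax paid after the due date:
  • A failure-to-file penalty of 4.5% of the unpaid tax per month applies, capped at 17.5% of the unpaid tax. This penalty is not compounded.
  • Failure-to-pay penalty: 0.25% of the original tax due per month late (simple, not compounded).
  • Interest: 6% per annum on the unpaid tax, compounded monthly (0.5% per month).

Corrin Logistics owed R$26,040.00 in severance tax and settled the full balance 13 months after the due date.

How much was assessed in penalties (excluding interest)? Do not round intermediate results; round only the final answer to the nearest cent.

R$5,403.30

Failure-to-file: 13 × 4.5% × R$26,040.00 = R$15,233.40, capped at 17.5% × R$26,040.00 = R$4,557.00
Failure-to-pay penalty = 0.25% × R$26,040.00 × 13 mo = R$846.30
Total penalty = R$4,557.00 + R$846.30 = R$5,403.30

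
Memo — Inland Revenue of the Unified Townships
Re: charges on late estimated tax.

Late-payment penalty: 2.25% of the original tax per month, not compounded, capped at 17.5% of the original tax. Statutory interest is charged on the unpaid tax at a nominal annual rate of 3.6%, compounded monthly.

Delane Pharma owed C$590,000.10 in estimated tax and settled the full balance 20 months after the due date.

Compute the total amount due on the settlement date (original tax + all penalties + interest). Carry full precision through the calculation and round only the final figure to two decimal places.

C$729,677.42

Penalty (uncapped): 20 × 2.25% × C$590,000.10 = C$265,500.05…; cap = 17.5% × C$590,000.10 = C$103,250.02… → penalty = C$103,250.02…
Interest (3.6%/yr ÷ 12 = 0.3%/month): C$590,000.10 × ((1 + 0.003)^20 − 1) = C$36,427.3002…
Total = C$590,000.10 + C$103,250.0175 + C$36,427.3002… = C$729,677.42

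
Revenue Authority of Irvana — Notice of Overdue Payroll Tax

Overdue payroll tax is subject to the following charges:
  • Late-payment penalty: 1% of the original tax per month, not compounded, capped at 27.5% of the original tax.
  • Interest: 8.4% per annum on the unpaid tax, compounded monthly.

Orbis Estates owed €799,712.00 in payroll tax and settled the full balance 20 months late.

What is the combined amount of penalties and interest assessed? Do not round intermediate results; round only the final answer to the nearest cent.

Penalty: 20 × 1% × €799,712.00 = €159,942.40 (below the 27.5% cap of €219,920.80)
Interest (8.4%/yr ÷ 12 = 0.7%/month): €799,712.00 × ((1 + 0.007)^20 − 1) = €119,727.2171…
Penalties + interest = €159,942.4000 + €119,727.2171… = €279,669.62

€279,669.62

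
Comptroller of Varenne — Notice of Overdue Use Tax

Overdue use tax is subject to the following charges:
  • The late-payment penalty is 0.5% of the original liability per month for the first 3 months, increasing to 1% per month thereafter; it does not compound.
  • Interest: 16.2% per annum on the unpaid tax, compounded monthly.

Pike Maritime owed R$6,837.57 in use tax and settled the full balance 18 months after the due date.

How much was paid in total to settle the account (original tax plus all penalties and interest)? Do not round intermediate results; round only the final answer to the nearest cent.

R$9,832.41

Penalty, months 1–3: 3 × 0.5% × R$6,837.57 = R$102.56…
Penalty, months 4–18: 15 × 1% × R$6,837.57 = R$1,025.64…
Interest (16.2%/yr ÷ 12 = 1.35%/month): R$6,837.57 × ((1 + 0.0135)^18 − 1) = R$1,866.6396…
Total = R$6,837.57 + R$1,128.1991… + R$1,866.6396… = R$9,832.41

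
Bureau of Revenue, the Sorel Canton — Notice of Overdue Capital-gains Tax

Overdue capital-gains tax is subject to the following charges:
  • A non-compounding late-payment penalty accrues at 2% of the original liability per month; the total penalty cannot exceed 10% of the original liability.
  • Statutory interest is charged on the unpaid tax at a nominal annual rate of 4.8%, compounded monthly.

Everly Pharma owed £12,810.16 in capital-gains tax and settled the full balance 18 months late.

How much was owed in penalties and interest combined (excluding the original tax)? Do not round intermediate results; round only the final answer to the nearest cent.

£2,235.39

Penalty (uncapped): 18 × 2% × £12,810.16 = £4,611.66…; cap = 10% × £12,810.16 = £1,281.02… → penalty = £1,281.02…
Interest (4.8%/yr ÷ 12 = 0.4%/month): £12,810.16 × ((1 + 0.004)^18 − 1) = £954.3699…
Penalties + interest = £1,281.0160 + £954.3699… = £2,235.39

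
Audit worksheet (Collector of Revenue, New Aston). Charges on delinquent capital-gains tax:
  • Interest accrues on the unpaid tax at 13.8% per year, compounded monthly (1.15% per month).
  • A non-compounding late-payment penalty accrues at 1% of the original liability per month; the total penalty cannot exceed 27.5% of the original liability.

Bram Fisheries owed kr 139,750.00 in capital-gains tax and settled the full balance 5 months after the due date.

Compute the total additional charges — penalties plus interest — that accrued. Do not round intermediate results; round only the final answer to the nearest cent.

Penalty: 5 × 1% × kr 139,750.00 = kr 6,987.50 (below the 27.5% cap of kr 38,431.25)
Interest: kr 139,750.00 × ((1 + 0.0115)^5 − 1) = kr 139,750.00 × 0.0588378… = kr 8,222.5820…
Penalties + interest = kr 6,987.5000 + kr 8,222.5820… = kr 15,210.08

kr 15,210.08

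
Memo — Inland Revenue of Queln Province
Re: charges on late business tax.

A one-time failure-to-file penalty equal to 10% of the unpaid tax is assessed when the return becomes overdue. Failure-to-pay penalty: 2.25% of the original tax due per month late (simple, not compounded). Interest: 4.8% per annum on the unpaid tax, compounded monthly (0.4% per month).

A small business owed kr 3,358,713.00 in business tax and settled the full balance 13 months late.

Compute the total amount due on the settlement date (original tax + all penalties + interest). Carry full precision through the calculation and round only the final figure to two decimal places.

kr 4,855,914.70

Failure-to-file penalty: 10% × kr 3,358,713.00 = kr 335,871.30
Failure-to-pay penalty = 2.25% × kr 3,358,713.00 × 13 mo = kr 982,423.55…
Interest: kr 3,358,713.00 × ((1 + 0.004)^13 − 1) = kr 3,358,713.00 × 0.0532665… = kr 178,906.8469…
Total = kr 3,358,713.00 + kr 1,318,294.8525 + kr 178,906.8469… = kr 4,855,914.70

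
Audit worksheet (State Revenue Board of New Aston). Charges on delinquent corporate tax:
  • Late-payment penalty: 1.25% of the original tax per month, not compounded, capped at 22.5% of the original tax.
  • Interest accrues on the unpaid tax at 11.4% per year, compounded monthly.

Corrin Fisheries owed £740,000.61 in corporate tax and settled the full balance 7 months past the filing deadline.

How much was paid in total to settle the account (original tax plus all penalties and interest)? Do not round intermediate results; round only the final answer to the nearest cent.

Penalty: 7 × 1.25% × £740,000.61 = £64,750.05… (below the 22.5% cap of £166,500.14…)
Interest (11.4%/yr ÷ 12 = 0.95%/month): £740,000.61 × ((1 + 0.0095)^7 − 1) = £50,634.9449…
Total = £740,000.61 + £64,750.0534… + £50,634.9449… = £855,385.61

£855,385.61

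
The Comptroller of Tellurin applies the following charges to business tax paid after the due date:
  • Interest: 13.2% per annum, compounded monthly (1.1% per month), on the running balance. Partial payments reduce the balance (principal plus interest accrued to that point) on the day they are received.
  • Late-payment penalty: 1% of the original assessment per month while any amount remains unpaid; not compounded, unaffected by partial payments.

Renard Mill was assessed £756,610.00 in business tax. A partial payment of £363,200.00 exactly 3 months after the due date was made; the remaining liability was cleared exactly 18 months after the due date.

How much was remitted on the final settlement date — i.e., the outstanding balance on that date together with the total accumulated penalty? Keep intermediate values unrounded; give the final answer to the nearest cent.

Balance at month 3: £756,610.0000 × (1 + 0.011)^3 = £781,853.7865…
After £363,200.00 payment: £781,853.7865… − £363,200.00 = £418,653.7865…
Balance at month 18: £418,653.7865… × (1 + 0.011)^15 = £493,312.7695…
Penalty: 18 × 1% × £756,610.00 = £136,189.80
Final settlement = outstanding balance + penalty = £493,312.7695… + £136,189.80 = £629,502.57

£629,502.57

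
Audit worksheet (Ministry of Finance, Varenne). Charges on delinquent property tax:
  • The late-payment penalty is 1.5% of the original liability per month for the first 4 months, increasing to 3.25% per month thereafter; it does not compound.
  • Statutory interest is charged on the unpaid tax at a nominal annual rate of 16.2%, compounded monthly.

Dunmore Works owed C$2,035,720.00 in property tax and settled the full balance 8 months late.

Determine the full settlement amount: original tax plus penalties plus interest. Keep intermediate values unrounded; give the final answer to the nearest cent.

Penalty, months 1–4: 4 × 1.5% × C$2,035,720.00 = C$122,143.20
Penalty, months 5–8: 4 × 3.25% × C$2,035,720.00 = C$264,643.60
Interest (16.2%/yr ÷ 12 = 1.35%/month): C$2,035,720.00 × ((1 + 0.0135)^8 − 1) = C$230,531.3073…
Total = C$2,035,720.00 + C$386,786.8000 + C$230,531.3073… = C$2,653,038.11

C$2,653,038.11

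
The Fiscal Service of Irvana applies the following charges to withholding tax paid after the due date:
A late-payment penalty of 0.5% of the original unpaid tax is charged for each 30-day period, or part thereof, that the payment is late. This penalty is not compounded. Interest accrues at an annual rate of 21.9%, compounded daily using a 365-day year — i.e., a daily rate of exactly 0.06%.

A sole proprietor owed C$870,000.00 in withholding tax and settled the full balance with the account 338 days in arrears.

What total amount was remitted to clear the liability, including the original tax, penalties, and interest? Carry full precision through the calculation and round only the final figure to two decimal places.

C$1,117,735.10

Penalty periods: ⌈338/30⌉ = 12; penalty = 12 × 0.5% × C$870,000.00 = C$52,200.00
Interest: C$870,000.00 × ((1 + 0.0006)^338 − 1) = C$870,000.00 × 0.22475299… = C$195,535.1029…
Total = C$870,000.00 + C$52,200.0000 + C$195,535.1029… = C$1,117,735.10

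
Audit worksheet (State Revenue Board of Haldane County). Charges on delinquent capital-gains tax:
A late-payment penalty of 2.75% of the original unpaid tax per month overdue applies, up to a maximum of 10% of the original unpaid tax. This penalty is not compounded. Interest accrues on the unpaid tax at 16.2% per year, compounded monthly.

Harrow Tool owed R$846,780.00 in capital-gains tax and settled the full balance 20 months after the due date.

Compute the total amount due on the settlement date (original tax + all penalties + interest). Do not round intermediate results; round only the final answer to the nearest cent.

Penalty (uncapped): 20 × 2.75% × R$846,780.00 = R$465,729.00; cap = 10% × R$846,780.00 = R$84,678.00 → penalty = R$84,678.00
Interest (16.2%/yr ÷ 12 = 1.35%/month): R$846,780.00 × ((1 + 0.0135)^20 − 1) = R$260,469.9070…
Total = R$846,780.00 + R$84,678.0000 + R$260,469.9070… = R$1,191,927.91

R$1,191,927.91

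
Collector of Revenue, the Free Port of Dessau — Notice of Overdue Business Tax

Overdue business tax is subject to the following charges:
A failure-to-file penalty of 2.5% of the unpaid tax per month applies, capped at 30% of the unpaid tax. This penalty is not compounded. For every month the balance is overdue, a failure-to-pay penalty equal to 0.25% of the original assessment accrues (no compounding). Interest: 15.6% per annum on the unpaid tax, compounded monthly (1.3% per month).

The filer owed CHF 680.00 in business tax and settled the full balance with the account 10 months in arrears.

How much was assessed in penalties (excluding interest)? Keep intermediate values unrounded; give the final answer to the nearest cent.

CHF 187.00

Failure-to-file: 10 × 2.5% × CHF 680.00 = CHF 170.00 (under the 30% cap)
Failure-to-pay penalty = 0.25% × CHF 680.00 × 10 mo = CHF 17.00
Total penalty = CHF 170.00 + CHF 17.00 = CHF 187.00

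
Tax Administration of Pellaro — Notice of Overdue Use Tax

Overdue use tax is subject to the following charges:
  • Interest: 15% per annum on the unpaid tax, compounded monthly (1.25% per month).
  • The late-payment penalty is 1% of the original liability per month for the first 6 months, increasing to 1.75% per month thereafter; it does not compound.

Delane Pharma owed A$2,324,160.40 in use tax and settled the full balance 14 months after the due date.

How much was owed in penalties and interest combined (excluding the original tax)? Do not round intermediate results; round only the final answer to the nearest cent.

Penalty, months 1–6: 6 × 1% × A$2,324,160.40 = A$139,449.62…
Penalty, months 7–14: 8 × 1.75% × A$2,324,160.40 = A$325,382.46…
Interest: A$2,324,160.40 × ((1 + 0.0125)^14 − 1) = A$2,324,160.40 × 0.1899547… = A$441,485.3044…
Penalties + interest = A$464,832.0800 + A$441,485.3044… = A$906,317.38

A$906,317.38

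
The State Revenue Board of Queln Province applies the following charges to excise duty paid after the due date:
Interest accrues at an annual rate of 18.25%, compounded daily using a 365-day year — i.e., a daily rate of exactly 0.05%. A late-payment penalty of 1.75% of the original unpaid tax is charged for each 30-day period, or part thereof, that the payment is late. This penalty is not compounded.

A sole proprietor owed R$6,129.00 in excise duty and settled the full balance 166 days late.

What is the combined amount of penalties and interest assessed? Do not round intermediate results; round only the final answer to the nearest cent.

Penalty periods: ⌈166/30⌉ = 6; penalty = 6 × 1.75% × R$6,129.00 = R$643.55…
Interest: R$6,129.00 × ((1 + 0.0005)^166 − 1) = R$6,129.00 × 0.08651927… = R$530.2766…
Penalties + interest = R$643.5450 + R$530.2766… = R$1,173.82

R$1,173.82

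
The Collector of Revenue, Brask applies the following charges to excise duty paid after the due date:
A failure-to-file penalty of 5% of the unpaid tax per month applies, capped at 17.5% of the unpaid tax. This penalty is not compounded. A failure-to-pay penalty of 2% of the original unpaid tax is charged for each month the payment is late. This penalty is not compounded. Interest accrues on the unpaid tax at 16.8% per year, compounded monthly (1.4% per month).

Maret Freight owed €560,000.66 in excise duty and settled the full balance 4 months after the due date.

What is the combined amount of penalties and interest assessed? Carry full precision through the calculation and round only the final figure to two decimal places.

Failure-to-file: 4 × 5% × €560,000.66 = €112,000.13…, capped at 17.5% × €560,000.66 = €98,000.12…
Failure-to-pay penalty = 2% × €560,000.66 × 4 mo = €44,800.05…
Interest: €560,000.66 × ((1 + 0.014)^4 − 1) = €560,000.66 × 0.0571870… = €32,024.7658…
Penalties + interest = €142,800.1683 + €32,024.7658… = €174,824.93

€174,824.93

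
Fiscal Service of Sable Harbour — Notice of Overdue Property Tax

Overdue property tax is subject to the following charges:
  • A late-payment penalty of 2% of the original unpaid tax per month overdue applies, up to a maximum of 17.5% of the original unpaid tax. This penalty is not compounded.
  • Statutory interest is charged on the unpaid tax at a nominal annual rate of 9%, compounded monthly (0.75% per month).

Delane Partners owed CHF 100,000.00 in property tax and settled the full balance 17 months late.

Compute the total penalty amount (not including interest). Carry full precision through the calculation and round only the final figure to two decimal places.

CHF 17,500.00

Penalty (uncapped): 17 × 2% × CHF 100,000.00 = CHF 34,000.00; cap = 17.5% × CHF 100,000.00 = CHF 17,500.00 → penalty = CHF 17,500.00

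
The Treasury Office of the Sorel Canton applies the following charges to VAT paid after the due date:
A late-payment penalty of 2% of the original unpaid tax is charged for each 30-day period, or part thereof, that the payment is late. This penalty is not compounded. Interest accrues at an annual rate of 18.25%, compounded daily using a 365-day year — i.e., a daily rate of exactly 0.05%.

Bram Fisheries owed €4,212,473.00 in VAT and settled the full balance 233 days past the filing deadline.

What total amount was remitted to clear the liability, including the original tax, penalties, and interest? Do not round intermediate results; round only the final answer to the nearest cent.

€5,406,813.56

Penalty periods: ⌈233/30⌉ = 8; penalty = 8 × 2% × €4,212,473.00 = €673,995.68
Interest: €4,212,473.00 × ((1 + 0.0005)^233 − 1) = €4,212,473.00 × 0.12352480… = €520,344.8774…
Total = €4,212,473.00 + €673,995.6800 + €520,344.8774… = €5,406,813.56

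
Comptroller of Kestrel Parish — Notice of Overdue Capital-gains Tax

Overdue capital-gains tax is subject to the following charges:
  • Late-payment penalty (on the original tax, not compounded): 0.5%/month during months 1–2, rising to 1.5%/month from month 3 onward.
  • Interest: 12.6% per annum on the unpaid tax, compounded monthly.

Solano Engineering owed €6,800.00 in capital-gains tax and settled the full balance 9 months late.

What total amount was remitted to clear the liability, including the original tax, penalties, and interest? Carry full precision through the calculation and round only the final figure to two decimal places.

€8,252.26

Penalty, months 1–2: 2 × 0.5% × €6,800.00 = €68.00
Penalty, months 3–9: 7 × 1.5% × €6,800.00 = €714.00
Interest (12.6%/yr ÷ 12 = 1.05%/month): €6,800.00 × ((1 + 0.0105)^9 − 1) = €670.2610…
Total = €6,800.00 + €782.0000 + €670.2610… = €8,252.26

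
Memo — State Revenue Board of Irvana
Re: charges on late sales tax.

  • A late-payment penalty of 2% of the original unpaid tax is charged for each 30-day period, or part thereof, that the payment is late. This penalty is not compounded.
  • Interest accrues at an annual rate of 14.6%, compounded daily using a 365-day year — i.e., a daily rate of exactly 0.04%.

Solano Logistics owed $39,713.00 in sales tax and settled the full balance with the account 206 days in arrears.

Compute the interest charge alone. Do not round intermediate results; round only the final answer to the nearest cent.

$3,410.24

Interest: $39,713.00 × ((1 + 0.0004)^206 − 1) = $39,713.00 × 0.08587219… = $3,410.2422…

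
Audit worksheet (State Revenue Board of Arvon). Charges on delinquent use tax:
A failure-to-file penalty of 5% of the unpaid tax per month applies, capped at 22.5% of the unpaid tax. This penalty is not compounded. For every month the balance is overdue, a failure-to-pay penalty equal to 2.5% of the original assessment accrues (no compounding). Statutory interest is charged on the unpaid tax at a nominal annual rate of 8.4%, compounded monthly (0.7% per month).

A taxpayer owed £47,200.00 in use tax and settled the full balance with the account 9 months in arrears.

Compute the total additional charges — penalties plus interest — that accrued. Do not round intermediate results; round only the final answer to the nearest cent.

Failure-to-file: 9 × 5% × £47,200.00 = £21,240.00, capped at 22.5% × £47,200.00 = £10,620.00
Failure-to-pay penalty = 2.5% × £47,200.00 × 9 mo = £10,620.00
Interest: £47,200.00 × ((1 + 0.007)^9 − 1) = £47,200.00 × 0.0647931… = £3,058.2351…
Penalties + interest = £21,240.0000 + £3,058.2351… = £24,298.24

£24,298.24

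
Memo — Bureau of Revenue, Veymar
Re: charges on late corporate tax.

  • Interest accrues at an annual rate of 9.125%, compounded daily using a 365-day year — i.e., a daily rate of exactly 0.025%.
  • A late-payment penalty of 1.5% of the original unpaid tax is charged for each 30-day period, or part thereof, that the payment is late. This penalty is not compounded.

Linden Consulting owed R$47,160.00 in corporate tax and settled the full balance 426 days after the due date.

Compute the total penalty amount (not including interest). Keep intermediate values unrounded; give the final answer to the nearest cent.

Penalty periods: ⌈426/30⌉ = 15; penalty = 15 × 1.5% × R$47,160.00 = R$10,611.00

R$10,611.00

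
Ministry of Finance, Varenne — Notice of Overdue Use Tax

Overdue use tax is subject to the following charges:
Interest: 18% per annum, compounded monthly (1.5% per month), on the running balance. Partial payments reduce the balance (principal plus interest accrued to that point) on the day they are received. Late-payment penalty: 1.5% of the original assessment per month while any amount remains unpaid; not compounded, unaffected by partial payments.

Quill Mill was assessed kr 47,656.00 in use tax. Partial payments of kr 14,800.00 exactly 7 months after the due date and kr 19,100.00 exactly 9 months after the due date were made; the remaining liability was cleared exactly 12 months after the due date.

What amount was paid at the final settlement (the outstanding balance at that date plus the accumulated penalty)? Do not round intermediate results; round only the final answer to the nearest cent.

Balance at month 7: kr 47,656.0000 × (1 + 0.015)^7 = kr 52,890.7692…
After kr 14,800.00 payment: kr 52,890.7692… − kr 14,800.00 = kr 38,090.7692…
Balance at month 9: kr 38,090.7692… × (1 + 0.015)^2 = kr 39,242.0627…
After kr 19,100.00 payment: kr 39,242.0627… − kr 19,100.00 = kr 20,142.0627…
Balance at month 12: kr 20,142.0627… × (1 + 0.015)^3 = kr 21,062.1194…
Penalty: 12 × 1.5% × kr 47,656.00 = kr 8,578.08
Final settlement = outstanding balance + penalty = kr 21,062.1194… + kr 8,578.08 = kr 29,640.20

kr 29,640.20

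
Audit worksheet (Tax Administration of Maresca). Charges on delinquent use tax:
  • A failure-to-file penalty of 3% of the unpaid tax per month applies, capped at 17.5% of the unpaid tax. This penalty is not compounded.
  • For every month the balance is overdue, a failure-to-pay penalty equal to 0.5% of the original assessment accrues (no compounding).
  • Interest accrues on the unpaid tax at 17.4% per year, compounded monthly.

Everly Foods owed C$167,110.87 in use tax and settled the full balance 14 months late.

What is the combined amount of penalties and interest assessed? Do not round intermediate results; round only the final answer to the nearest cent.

Failure-to-file: 14 × 3% × C$167,110.87 = C$70,186.57…, capped at 17.5% × C$167,110.87 = C$29,244.40…
Failure-to-pay penalty: 14 × 0.5% × C$167,110.87 = C$11,697.76…
Interest (17.4%/yr ÷ 12 = 1.45%/month): C$167,110.87 × ((1 + 0.0145)^14 − 1) = C$37,313.8537…
Penalties + interest = C$40,942.1632… + C$37,313.8537… = C$78,256.02

C$78,256.02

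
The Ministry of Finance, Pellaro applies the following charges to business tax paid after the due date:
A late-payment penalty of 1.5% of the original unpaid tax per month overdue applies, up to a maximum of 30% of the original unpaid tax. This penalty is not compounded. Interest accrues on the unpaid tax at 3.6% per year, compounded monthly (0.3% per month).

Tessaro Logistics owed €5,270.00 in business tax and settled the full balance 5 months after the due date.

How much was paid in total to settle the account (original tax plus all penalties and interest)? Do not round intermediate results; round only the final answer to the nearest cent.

Penalty: 5 × 1.5% × €5,270.00 = €395.25 (below the 30% cap of €1,581.00)
Interest: €5,270.00 × ((1 + 0.003)^5 − 1) = €5,270.00 × 0.0150903… = €79.5257…
Total = €5,270.00 + €395.2500 + €79.5257… = €5,744.78

€5,744.78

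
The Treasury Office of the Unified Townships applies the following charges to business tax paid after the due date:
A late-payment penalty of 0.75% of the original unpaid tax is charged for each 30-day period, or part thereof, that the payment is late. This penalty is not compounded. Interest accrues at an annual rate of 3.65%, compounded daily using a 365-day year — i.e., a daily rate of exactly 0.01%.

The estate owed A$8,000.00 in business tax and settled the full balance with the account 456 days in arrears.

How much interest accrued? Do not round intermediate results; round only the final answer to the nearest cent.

Interest: A$8,000.00 × ((1 + 0.0001)^456 − 1) = A$8,000.00 × 0.04665328… = A$373.2262…

A$373.23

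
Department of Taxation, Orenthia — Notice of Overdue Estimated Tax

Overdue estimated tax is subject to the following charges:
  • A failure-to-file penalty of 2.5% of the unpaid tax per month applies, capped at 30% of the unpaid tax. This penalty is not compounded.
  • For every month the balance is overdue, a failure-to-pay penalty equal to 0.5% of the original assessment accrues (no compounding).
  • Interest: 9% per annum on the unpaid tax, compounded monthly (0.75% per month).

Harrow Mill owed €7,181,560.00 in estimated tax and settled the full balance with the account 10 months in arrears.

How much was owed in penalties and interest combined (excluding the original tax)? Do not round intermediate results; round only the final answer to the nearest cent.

Failure-to-file: 10 × 2.5% × €7,181,560.00 = €1,795,390.00 (under the 30% cap)
Failure-to-pay penalty: 10 × 0.5% × €7,181,560.00 = €359,078.00
Interest: €7,181,560.00 × ((1 + 0.0075)^10 − 1) = €7,181,560.00 × 0.0775825… = €557,163.7053…
Penalties + interest = €2,154,468.0000 + €557,163.7053… = €2,711,631.71

€2,711,631.71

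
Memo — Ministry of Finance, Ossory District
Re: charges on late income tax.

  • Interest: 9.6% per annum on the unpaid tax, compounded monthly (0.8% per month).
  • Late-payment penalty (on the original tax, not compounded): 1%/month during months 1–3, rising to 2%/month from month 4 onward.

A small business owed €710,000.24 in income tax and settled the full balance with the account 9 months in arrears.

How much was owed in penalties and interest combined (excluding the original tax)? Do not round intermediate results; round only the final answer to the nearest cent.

€159,286.80

Penalty, months 1–3: 3 × 1% × €710,000.24 = €21,300.01…
Penalty, months 4–9: 6 × 2% × €710,000.24 = €85,200.03…
Interest: €710,000.24 × ((1 + 0.008)^9 − 1) = €710,000.24 × 0.0743475… = €52,786.7629…
Penalties + interest = €106,500.0360 + €52,786.7629… = €159,286.80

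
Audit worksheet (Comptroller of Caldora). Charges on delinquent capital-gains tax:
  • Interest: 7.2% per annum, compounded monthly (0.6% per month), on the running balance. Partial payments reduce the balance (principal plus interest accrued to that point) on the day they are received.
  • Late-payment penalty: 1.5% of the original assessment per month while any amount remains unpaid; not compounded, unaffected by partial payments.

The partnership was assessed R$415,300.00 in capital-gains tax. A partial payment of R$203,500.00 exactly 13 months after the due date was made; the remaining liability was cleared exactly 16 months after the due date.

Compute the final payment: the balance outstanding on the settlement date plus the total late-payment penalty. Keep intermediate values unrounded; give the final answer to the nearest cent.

R$349,501.10

Balance at month 13: R$415,300.0000 × (1 + 0.006)^13 = R$448,885.6070…
After R$203,500.00 payment: R$448,885.6070… − R$203,500.00 = R$245,385.6070…
Balance at month 16: R$245,385.6070… × (1 + 0.006)^3 = R$249,829.1026…
Penalty: 16 × 1.5% × R$415,300.00 = R$99,672.00
Final settlement = outstanding balance + penalty = R$249,829.1026… + R$99,672.00 = R$349,501.10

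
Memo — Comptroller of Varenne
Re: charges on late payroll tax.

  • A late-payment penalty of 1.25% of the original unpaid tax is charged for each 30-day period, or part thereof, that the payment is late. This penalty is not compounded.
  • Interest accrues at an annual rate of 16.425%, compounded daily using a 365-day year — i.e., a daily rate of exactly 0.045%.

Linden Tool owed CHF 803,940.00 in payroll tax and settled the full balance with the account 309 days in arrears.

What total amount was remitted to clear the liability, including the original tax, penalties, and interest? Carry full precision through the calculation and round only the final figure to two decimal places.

CHF 1,034,385.88

Penalty periods: ⌈309/30⌉ = 11; penalty = 11 × 1.25% × CHF 803,940.00 = CHF 110,541.75
Interest: CHF 803,940.00 × ((1 + 0.00045)^309 − 1) = CHF 803,940.00 × 0.14914562… = CHF 119,904.1261…
Total = CHF 803,940.00 + CHF 110,541.7500 + CHF 119,904.1261… = CHF 1,034,385.88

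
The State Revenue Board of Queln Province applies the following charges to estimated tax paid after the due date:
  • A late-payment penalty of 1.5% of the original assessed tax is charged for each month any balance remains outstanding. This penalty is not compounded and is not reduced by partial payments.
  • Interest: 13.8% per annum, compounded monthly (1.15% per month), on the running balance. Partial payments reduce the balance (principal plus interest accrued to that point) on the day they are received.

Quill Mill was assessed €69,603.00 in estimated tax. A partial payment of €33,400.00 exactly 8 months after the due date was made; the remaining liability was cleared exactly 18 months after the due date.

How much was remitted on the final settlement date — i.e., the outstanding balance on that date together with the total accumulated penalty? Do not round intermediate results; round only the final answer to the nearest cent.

Balance at month 8: €69,603.0000 × (1 + 0.0115)^8 = €76,270.2299…
After €33,400.00 payment: €76,270.2299… − €33,400.00 = €42,870.2299…
Balance at month 18: €42,870.2299… × (1 + 0.0115)^10 = €48,063.4215…
Penalty: 18 × 1.5% × €69,603.00 = €18,792.81
Final settlement = outstanding balance + penalty = €48,063.4215… + €18,792.81 = €66,856.23

€66,856.23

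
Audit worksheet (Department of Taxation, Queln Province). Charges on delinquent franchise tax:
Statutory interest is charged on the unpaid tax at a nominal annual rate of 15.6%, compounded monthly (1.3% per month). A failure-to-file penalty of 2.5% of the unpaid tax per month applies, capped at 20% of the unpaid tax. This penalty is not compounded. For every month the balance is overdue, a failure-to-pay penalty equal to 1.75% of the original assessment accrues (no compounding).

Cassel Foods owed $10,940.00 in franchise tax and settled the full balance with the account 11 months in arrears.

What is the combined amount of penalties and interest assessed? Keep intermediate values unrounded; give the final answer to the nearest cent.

Failure-to-file: 11 × 2.5% × $10,940.00 = $3,008.50, capped at 20% × $10,940.00 = $2,188.00
Failure-to-pay penalty: 11 × 1.75% × $10,940.00 = $2,105.95
Interest: $10,940.00 × ((1 + 0.013)^11 − 1) = $10,940.00 × 0.1526671… = $1,670.1781…
Penalties + interest = $4,293.9500 + $1,670.1781… = $5,964.13

$5,964.13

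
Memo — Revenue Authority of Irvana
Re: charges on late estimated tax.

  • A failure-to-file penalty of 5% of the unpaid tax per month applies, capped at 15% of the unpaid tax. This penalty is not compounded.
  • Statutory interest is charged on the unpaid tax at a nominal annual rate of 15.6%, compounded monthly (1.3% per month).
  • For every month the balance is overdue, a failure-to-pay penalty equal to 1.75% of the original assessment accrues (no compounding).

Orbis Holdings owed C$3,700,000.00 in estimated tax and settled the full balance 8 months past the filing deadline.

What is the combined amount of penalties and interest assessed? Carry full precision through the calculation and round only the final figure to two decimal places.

C$1,475,771.09

Failure-to-file: 8 × 5% × C$3,700,000.00 = C$1,480,000.00, capped at 15% × C$3,700,000.00 = C$555,000.00
Failure-to-pay penalty = 1.75% × C$3,700,000.00 × 8 mo = C$518,000.00
Interest: C$3,700,000.00 × ((1 + 0.013)^8 − 1) = C$3,700,000.00 × 0.1088571… = C$402,771.0931…
Penalties + interest = C$1,073,000.0000 + C$402,771.0931… = C$1,475,771.09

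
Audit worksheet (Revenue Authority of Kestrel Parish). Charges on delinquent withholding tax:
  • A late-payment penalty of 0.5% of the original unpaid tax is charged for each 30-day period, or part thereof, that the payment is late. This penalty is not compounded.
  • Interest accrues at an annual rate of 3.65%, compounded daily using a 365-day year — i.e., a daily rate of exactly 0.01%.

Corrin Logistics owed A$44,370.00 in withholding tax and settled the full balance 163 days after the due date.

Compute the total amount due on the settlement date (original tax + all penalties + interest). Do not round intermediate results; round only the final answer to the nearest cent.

A$46,430.22

Penalty periods: ⌈163/30⌉ = 6; penalty = 6 × 0.5% × A$44,370.00 = A$1,331.10
Interest: A$44,370.00 × ((1 + 0.0001)^163 − 1) = A$44,370.00 × 0.01643274… = A$729.1207…
Total = A$44,370.00 + A$1,331.1000 + A$729.1207… = A$46,430.22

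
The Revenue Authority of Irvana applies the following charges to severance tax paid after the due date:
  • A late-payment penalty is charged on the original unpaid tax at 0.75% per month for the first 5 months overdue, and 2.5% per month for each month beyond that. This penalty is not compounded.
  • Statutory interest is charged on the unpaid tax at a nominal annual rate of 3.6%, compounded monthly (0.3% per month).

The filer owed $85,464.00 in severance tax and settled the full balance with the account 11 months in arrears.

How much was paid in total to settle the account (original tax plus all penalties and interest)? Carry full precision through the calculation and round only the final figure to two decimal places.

$104,351.50

Penalty, months 1–5: 5 × 0.75% × $85,464.00 = $3,204.90
Penalty, months 6–11: 6 × 2.5% × $85,464.00 = $12,819.60
Interest: $85,464.00 × ((1 + 0.003)^11 − 1) = $85,464.00 × 0.0334995… = $2,862.9997…
Total = $85,464.00 + $16,024.5000 + $2,862.9997… = $104,351.50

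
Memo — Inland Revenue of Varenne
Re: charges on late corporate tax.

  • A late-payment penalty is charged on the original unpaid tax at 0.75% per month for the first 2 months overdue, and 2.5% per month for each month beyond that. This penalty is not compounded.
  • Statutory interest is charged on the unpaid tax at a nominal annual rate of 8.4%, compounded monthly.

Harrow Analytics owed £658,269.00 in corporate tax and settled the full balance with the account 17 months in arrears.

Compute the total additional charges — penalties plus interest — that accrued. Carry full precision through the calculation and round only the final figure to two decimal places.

£339,602.99

Penalty, months 1–2: 2 × 0.75% × £658,269.00 = £9,874.04…
Penalty, months 3–17: 15 × 2.5% × £658,269.00 = £246,850.88…
Interest (8.4%/yr ÷ 12 = 0.7%/month): £658,269.00 × ((1 + 0.007)^17 − 1) = £82,878.0813…
Penalties + interest = £256,724.9100 + £82,878.0813… = £339,602.99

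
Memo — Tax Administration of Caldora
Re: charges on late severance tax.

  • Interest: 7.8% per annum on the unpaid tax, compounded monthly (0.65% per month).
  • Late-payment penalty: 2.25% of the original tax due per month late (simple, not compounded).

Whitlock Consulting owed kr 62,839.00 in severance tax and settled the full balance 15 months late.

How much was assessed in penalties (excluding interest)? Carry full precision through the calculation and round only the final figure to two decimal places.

kr 21,208.16

Late-payment penalty: 15 × 2.25% × kr 62,839.00 = kr 21,208.16…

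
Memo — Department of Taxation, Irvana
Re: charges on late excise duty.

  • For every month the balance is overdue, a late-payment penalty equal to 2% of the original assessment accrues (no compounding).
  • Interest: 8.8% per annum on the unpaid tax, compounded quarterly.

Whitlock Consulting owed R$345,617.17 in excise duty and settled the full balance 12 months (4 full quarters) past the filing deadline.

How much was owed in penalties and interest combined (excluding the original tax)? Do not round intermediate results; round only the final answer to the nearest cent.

Late-payment penalty: 12 × 2% × R$345,617.17 = R$82,948.12…
Interest (8.8%/yr ÷ 4 = 2.2%/quarter): R$345,617.17 × ((1 + 0.022)^4 − 1) = R$31,432.7847…
Penalties + interest = R$82,948.1208 + R$31,432.7847… = R$114,380.91

R$114,380.91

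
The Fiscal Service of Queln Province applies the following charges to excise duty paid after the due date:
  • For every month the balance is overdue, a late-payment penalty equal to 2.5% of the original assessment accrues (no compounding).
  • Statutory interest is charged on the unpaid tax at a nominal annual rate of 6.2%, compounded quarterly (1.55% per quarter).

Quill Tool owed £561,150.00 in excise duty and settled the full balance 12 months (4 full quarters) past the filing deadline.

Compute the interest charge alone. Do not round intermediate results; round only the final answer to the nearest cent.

£35,608.59

Interest: £561,150.00 × ((1 + 0.0155)^4 − 1) = £561,150.00 × 0.0634565… = £35,608.5887…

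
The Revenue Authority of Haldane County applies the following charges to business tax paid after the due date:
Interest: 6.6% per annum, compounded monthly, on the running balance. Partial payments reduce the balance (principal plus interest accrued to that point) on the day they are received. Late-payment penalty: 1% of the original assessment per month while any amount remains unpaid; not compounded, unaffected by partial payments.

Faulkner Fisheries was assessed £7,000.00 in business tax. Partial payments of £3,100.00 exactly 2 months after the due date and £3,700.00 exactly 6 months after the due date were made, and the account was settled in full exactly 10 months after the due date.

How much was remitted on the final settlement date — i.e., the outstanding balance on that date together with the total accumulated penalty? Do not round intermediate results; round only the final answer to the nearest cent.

Monthly rate = 6.6% ÷ 12 = 0.55%
Balance at month 2: £7,000.0000 × (1 + 0.0055)^2 = £7,077.2118…
After £3,100.00 payment: £7,077.2118… − £3,100.00 = £3,977.2118…
Balance at month 6: £3,977.2118… × (1 + 0.0055)^4 = £4,065.4349…
After £3,700.00 payment: £4,065.4349… − £3,700.00 = £365.4349…
Balance at month 10: £365.4349… × (1 + 0.0055)^4 = £373.5411…
Penalty: 10 × 1% × £7,000.00 = £700.00
Final settlement = outstanding balance + penalty = £373.5411… + £700.00 = £1,073.54

£1,073.54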